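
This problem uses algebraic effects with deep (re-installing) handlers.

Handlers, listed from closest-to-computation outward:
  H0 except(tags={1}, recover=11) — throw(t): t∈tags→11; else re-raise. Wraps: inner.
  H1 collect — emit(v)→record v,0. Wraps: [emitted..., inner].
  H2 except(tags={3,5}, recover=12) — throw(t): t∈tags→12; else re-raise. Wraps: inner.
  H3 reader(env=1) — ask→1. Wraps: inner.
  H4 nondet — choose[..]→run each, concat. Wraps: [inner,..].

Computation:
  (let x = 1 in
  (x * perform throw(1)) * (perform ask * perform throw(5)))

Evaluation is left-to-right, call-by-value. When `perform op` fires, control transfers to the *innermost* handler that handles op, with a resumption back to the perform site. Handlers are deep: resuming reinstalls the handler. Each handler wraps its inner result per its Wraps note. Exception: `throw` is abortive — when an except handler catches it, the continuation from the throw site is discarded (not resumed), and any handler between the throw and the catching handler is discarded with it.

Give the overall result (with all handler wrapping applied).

Step-by-step:
throw(1) @ H0 caught ⇒ 11
H1 returns [11]
H2 returns [11]
H3 returns [11]
H4 returns [[11]]
= [[11]]

Answer: [[11]]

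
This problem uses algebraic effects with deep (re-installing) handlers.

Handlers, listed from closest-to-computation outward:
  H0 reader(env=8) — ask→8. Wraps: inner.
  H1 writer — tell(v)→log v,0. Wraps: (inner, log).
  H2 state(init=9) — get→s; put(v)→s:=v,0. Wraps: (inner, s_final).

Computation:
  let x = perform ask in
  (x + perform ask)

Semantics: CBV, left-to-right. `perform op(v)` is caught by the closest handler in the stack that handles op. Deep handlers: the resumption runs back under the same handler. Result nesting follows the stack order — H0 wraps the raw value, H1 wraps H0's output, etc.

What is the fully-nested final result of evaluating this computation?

Evaluation trace:
ask @ H0 ⇒ 8
ask @ H0 ⇒ 8
H0 returns 16
H1 returns (16, ())
H2 returns ((16, ()), 9)
= ((16, ()), 9)

Answer: ((16, ()), 9)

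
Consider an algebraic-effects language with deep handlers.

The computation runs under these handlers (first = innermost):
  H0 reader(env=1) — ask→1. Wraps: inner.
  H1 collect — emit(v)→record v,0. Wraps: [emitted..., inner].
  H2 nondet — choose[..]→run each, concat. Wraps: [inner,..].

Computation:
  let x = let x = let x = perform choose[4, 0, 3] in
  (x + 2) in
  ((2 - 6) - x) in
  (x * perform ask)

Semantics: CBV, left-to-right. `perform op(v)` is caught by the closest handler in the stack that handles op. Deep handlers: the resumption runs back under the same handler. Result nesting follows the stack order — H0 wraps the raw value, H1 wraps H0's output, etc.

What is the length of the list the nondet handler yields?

Step-by-step:
choose[4, 0, 3] @ H2
  branch[0] choose=4:
    ask @ H0 ⇒ 1
    H0 returns -10
    H1 returns [-10]
    H2 returns [[-10]]
  branch[1] choose=0:
    ask @ H0 ⇒ 1
    H0 returns -6
    H1 returns [-6]
    H2 returns [[-6]]
  branch[2] choose=3:
    ask @ H0 ⇒ 1
    H0 returns -9
    H1 returns [-9]
    H2 returns [[-9]]
= [[-10], [-6], [-9]]

Answer: 3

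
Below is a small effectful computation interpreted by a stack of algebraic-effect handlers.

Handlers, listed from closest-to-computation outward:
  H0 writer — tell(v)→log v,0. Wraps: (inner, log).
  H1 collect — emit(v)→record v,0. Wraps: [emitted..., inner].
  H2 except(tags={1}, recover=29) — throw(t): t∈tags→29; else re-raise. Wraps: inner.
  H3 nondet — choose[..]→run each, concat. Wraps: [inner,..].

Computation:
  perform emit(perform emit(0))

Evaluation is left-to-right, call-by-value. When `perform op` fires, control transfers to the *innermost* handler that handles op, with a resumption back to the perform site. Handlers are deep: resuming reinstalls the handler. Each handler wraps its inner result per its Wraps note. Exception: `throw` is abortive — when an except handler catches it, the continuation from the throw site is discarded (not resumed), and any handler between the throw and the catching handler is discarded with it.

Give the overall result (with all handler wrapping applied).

Step-by-step:
emit(0) @ H1 ⇒ out+=0
emit(0) @ H1 ⇒ out+=0
H0 returns (0, ())
H1 returns [0, 0, (0, ())]
H2 returns [0, 0, (0, ())]
H3 returns [[0, 0, (0, ())]]
= [[0, 0, (0, ())]]

Answer: [[0, 0, (0, ())]]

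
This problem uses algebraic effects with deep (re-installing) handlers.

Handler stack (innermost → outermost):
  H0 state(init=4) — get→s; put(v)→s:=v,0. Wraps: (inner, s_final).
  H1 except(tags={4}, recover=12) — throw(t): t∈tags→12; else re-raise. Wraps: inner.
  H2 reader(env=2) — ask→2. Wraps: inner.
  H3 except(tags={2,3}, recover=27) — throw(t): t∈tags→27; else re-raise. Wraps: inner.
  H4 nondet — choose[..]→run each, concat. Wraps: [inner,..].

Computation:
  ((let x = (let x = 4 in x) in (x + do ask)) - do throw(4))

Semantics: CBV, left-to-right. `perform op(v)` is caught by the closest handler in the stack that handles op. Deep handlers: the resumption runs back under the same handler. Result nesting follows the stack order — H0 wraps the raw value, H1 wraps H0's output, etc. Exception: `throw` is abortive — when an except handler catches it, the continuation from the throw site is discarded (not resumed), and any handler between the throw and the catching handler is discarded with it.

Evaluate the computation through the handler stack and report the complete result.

Working:
ask @ H2 ⇒ 2
throw(4) @ H1 caught ⇒ 12
H2 returns 12
H3 returns 12
H4 returns [12]
= [12]

Answer: [12]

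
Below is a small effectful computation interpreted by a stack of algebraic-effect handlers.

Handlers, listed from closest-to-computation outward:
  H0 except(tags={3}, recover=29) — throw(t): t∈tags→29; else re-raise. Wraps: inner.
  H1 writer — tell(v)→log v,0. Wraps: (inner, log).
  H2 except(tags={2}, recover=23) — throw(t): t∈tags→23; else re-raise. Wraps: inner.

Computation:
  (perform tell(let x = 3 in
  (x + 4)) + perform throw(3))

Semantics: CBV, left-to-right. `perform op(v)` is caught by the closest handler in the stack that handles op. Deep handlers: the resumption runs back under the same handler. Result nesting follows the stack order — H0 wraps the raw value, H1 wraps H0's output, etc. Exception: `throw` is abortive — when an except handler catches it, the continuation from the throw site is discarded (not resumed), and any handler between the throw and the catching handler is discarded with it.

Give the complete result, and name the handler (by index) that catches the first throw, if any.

Working:
tell(7) @ H1 ⇒ log+=7
throw(3) @ H0 caught ⇒ 29
H1 returns (29, (7))
H2 returns (29, (7))
= (29, (7))

Answer: (29, (7)) ; first throw caught by: H0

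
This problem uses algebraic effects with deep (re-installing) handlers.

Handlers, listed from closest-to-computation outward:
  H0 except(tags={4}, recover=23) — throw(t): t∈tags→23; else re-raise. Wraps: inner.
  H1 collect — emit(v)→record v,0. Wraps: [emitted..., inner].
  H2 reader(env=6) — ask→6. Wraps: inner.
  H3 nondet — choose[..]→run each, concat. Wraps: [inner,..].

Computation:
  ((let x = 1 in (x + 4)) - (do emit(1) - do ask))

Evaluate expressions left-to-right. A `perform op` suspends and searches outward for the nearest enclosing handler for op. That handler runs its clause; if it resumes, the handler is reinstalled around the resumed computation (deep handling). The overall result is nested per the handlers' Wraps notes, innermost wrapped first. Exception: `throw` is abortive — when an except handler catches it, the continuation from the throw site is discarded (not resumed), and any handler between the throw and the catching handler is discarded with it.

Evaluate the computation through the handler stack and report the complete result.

Answer: [[1, 11]]

Step-by-step:
emit(1) @ H1 ⇒ out+=1
ask @ H2 ⇒ 6
H0 returns 11
H1 returns [1, 11]
H2 returns [1, 11]
H3 returns [[1, 11]]
= [[1, 11]]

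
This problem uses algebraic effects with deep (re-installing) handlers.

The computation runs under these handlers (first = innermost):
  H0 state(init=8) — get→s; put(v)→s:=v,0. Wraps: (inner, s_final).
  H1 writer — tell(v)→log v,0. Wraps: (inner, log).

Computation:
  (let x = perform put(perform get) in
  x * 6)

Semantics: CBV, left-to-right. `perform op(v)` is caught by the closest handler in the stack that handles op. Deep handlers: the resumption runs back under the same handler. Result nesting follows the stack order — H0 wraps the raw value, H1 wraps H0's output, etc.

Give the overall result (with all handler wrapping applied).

Answer: ((0, 8), ())

Step-by-step:
get @ H0 ⇒ 8
put(8) @ H0 ⇒ s:=8
H0 returns (0, 8)
H1 returns ((0, 8), ())
= ((0, 8), ())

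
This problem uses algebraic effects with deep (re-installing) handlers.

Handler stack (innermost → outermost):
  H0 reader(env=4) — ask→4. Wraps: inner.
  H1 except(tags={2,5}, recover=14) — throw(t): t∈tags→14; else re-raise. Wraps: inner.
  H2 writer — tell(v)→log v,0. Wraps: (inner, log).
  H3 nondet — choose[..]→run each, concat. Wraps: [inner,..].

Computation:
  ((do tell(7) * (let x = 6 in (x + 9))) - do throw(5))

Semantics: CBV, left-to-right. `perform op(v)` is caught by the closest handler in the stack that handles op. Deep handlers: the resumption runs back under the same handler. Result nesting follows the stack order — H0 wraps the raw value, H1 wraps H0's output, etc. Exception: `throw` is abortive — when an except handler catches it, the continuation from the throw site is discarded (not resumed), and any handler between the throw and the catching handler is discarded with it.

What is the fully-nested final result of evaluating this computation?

Answer: [(14, (7))]

Working:
tell(7) @ H2 ⇒ log+=7
throw(5) @ H1 caught ⇒ 14
H2 returns (14, (7))
H3 returns [(14, (7))]
= [(14, (7))]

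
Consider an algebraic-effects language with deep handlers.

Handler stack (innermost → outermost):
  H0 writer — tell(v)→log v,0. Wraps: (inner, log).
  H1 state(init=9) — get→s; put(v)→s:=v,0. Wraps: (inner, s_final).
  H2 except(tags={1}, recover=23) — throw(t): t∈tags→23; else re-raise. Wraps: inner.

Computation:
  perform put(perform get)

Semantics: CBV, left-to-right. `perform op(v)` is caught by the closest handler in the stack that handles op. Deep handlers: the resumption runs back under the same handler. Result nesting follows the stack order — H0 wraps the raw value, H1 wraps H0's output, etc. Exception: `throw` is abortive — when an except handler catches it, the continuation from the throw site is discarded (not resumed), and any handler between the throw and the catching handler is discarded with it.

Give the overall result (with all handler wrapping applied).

Evaluation trace:
get @ H1 ⇒ 9
put(9) @ H1 ⇒ s:=9
H0 returns (0, ())
H1 returns ((0, ()), 9)
H2 returns ((0, ()), 9)
= ((0, ()), 9)

Answer: ((0, ()), 9)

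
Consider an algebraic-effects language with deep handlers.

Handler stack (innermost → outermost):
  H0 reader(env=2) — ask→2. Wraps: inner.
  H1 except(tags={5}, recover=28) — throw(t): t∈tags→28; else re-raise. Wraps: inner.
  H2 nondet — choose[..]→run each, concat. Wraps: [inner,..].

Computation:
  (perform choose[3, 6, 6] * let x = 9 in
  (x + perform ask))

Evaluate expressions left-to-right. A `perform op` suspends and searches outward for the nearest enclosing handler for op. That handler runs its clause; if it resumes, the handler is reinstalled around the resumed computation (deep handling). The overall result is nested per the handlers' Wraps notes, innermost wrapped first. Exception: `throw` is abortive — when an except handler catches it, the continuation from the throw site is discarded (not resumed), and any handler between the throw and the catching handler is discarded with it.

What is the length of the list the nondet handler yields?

Answer: 3

Working:
choose[3, 6, 6] @ H2
  branch[0] choose=3:
    ask @ H0 ⇒ 2
    H0 returns 33
    H1 returns 33
    H2 returns [33]
  branch[1] choose=6:
    ask @ H0 ⇒ 2
    H0 returns 66
    H1 returns 66
    H2 returns [66]
  branch[2] choose=6:
    ask @ H0 ⇒ 2
    H0 returns 66
    H1 returns 66
    H2 returns [66]
= [33, 66, 66]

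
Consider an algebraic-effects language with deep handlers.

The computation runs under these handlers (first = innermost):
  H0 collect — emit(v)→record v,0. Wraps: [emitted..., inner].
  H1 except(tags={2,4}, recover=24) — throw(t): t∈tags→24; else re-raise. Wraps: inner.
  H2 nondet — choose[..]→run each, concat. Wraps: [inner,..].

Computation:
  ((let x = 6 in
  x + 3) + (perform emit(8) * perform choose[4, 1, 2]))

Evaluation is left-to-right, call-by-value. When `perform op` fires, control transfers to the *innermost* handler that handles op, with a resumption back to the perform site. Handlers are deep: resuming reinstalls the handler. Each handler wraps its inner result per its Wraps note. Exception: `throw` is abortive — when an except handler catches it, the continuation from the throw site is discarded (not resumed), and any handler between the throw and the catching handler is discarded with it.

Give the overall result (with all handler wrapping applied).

Working:
emit(8) @ H0 ⇒ out+=8
choose[4, 1, 2] @ H2
  branch[0] choose=4:
    H0 returns [8, 9]
    H1 returns [8, 9]
    H2 returns [[8, 9]]
  branch[1] choose=1:
    H0 returns [8, 9]
    H1 returns [8, 9]
    H2 returns [[8, 9]]
  branch[2] choose=2:
    H0 returns [8, 9]
    H1 returns [8, 9]
    H2 returns [[8, 9]]
= [[8, 9], [8, 9], [8, 9]]

Answer: [[8, 9], [8, 9], [8, 9]]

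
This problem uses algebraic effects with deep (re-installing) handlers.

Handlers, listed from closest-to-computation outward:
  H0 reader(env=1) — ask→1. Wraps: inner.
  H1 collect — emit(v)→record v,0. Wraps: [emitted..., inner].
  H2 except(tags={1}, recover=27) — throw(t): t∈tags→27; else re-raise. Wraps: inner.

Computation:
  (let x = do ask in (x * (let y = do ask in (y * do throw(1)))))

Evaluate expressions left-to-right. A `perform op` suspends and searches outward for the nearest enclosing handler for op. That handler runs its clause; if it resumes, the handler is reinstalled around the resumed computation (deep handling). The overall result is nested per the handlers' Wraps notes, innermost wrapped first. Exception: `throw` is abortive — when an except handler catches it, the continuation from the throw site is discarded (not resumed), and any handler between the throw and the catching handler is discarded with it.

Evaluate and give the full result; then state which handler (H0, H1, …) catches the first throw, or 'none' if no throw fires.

Answer: 27 ; first throw caught by: H2

Evaluation trace:
ask @ H0 ⇒ 1
ask @ H0 ⇒ 1
throw(1) @ H2 caught ⇒ 27
= 27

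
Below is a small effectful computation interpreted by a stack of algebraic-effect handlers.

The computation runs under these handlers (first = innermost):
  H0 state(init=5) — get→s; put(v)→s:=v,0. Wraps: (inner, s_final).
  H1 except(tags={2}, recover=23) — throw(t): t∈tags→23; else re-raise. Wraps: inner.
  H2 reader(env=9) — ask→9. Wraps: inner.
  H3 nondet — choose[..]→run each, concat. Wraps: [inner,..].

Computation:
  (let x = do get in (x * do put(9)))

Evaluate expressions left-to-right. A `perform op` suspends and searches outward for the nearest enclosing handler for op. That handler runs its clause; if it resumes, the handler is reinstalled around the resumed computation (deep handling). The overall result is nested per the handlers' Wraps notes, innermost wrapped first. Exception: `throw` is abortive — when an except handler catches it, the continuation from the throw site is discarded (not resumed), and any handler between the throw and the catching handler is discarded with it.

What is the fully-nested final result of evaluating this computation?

Evaluation trace:
get @ H0 ⇒ 5
put(9) @ H0 ⇒ s:=9
H0 returns (0, 9)
H1 returns (0, 9)
H2 returns (0, 9)
H3 returns [(0, 9)]
= [(0, 9)]

Answer: [(0, 9)]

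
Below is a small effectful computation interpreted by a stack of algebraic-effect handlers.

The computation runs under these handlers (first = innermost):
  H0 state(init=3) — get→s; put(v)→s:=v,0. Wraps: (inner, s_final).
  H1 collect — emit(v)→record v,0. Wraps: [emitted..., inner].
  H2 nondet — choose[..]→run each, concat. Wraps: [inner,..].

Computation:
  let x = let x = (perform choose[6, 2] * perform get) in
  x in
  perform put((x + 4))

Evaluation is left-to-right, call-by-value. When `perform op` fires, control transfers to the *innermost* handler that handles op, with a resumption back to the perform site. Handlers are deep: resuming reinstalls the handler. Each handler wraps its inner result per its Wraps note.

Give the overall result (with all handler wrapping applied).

Answer: [[(0, 22)], [(0, 10)]]

Step-by-step:
choose[6, 2] @ H2
  branch[0] choose=6:
    get @ H0 ⇒ 3
    put(22) @ H0 ⇒ s:=22
    H0 returns (0, 22)
    H1 returns [(0, 22)]
    H2 returns [[(0, 22)]]
  branch[1] choose=2:
    get @ H0 ⇒ 3
    put(10) @ H0 ⇒ s:=10
    H0 returns (0, 10)
    H1 returns [(0, 10)]
    H2 returns [[(0, 10)]]
= [[(0, 22)], [(0, 10)]]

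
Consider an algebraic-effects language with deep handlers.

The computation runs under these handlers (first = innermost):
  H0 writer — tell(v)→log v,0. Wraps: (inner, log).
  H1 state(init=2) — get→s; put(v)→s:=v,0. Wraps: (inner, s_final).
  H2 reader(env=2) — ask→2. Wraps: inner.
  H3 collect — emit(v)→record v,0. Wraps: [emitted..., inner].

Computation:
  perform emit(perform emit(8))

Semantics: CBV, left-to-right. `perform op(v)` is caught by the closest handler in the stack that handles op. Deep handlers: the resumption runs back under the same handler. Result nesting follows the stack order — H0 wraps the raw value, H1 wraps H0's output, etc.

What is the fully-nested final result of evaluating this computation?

Step-by-step:
emit(8) @ H3 ⇒ out+=8
emit(0) @ H3 ⇒ out+=0
H0 returns (0, ())
H1 returns ((0, ()), 2)
H2 returns ((0, ()), 2)
H3 returns [8, 0, ((0, ()), 2)]
= [8, 0, ((0, ()), 2)]

Answer: [8, 0, ((0, ()), 2)]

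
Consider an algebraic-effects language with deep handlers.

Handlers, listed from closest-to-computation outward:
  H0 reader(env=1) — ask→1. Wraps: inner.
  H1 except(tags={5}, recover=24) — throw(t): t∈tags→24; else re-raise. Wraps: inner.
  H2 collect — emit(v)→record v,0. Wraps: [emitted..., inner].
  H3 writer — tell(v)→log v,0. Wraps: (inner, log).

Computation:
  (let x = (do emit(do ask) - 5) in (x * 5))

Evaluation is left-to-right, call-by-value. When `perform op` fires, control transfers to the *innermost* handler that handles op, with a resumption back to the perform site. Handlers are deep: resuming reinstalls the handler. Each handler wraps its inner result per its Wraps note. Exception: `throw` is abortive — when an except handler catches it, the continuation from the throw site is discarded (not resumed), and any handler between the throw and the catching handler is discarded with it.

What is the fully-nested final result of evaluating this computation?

Answer: ([1, -25], ())

Evaluation trace:
ask @ H0 ⇒ 1
emit(1) @ H2 ⇒ out+=1
H0 returns -25
H1 returns -25
H2 returns [1, -25]
H3 returns ([1, -25], ())
= ([1, -25], ())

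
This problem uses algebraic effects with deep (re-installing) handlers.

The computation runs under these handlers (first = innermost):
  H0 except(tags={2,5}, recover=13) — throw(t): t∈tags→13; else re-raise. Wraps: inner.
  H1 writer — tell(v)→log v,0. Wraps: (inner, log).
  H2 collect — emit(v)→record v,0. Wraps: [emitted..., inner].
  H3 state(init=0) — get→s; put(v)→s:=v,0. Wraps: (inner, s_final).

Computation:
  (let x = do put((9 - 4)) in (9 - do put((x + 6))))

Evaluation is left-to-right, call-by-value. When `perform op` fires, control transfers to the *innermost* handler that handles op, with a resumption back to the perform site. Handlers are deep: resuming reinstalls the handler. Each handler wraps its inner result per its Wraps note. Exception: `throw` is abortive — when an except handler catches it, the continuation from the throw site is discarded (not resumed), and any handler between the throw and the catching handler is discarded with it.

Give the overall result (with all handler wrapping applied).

Answer: ([(9, ())], 6)

Working:
put(5) @ H3 ⇒ s:=5
put(6) @ H3 ⇒ s:=6
H0 returns 9
H1 returns (9, ())
H2 returns [(9, ())]
H3 returns ([(9, ())], 6)
= ([(9, ())], 6)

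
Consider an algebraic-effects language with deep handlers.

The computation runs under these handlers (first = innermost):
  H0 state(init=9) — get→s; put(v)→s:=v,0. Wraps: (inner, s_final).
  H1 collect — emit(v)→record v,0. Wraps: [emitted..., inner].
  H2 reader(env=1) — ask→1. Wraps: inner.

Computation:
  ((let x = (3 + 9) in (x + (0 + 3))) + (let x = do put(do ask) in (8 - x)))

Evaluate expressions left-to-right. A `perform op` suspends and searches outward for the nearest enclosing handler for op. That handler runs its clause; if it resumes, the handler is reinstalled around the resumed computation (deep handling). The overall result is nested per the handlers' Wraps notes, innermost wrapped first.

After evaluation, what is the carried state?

Evaluation trace:
ask @ H2 ⇒ 1
put(1) @ H0 ⇒ s:=1
H0 returns (23, 1)
H1 returns [(23, 1)]
H2 returns [(23, 1)]
= [(23, 1)]

Answer: 1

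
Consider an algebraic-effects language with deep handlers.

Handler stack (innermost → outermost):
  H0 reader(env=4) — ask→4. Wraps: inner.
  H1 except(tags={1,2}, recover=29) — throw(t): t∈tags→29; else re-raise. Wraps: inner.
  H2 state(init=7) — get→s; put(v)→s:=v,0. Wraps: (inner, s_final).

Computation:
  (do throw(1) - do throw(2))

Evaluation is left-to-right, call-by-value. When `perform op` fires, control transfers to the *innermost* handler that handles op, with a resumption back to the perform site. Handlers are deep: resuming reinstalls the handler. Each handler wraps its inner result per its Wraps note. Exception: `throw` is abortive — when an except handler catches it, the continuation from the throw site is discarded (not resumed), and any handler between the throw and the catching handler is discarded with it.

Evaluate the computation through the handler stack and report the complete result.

Evaluation trace:
throw(1) @ H1 caught ⇒ 29
H2 returns (29, 7)
= (29, 7)

Answer: (29, 7)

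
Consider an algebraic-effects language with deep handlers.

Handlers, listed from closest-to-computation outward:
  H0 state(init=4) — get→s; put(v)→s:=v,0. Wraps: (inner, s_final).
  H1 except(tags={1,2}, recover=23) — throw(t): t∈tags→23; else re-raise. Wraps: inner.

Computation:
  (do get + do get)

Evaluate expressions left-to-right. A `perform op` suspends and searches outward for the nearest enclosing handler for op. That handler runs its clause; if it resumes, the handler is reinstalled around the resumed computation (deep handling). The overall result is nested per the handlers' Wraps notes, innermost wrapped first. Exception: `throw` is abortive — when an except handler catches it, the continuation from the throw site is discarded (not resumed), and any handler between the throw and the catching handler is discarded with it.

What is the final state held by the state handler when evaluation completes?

Step-by-step:
get @ H0 ⇒ 4
get @ H0 ⇒ 4
H0 returns (8, 4)
H1 returns (8, 4)
= (8, 4)

Answer: 4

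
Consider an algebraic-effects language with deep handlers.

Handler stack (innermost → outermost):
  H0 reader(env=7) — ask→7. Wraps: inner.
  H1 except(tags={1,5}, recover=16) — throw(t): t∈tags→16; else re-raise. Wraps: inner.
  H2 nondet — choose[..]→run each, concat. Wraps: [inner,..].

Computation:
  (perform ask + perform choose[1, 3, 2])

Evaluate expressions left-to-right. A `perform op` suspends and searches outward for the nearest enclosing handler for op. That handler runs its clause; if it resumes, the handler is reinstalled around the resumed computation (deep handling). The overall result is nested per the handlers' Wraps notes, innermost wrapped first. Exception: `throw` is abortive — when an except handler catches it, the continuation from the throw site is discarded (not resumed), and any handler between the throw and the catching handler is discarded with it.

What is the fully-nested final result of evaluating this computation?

Answer: [8, 10, 9]

Evaluation trace:
ask @ H0 ⇒ 7
choose[1, 3, 2] @ H2
  branch[0] choose=1:
    H0 returns 8
    H1 returns 8
    H2 returns [8]
  branch[1] choose=3:
    H0 returns 10
    H1 returns 10
    H2 returns [10]
  branch[2] choose=2:
    H0 returns 9
    H1 returns 9
    H2 returns [9]
= [8, 10, 9]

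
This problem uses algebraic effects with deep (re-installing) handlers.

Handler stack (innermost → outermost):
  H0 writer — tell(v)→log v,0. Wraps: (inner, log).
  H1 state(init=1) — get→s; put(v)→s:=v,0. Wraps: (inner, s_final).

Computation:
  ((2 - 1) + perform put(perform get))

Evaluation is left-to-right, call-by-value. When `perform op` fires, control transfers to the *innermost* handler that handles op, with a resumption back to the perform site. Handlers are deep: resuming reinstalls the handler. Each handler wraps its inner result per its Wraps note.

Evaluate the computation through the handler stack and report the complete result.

Answer: ((1, ()), 1)

Step-by-step:
get @ H1 ⇒ 1
put(1) @ H1 ⇒ s:=1
H0 returns (1, ())
H1 returns ((1, ()), 1)
= ((1, ()), 1)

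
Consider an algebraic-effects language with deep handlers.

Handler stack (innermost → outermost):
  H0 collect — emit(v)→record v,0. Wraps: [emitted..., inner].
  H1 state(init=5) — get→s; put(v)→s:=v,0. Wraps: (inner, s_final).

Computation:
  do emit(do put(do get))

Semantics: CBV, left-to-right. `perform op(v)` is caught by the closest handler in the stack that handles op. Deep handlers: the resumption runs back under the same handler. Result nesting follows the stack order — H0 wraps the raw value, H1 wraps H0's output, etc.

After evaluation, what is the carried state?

Step-by-step:
get @ H1 ⇒ 5
put(5) @ H1 ⇒ s:=5
emit(0) @ H0 ⇒ out+=0
H0 returns [0, 0]
H1 returns ([0, 0], 5)
= ([0, 0], 5)

Answer: 5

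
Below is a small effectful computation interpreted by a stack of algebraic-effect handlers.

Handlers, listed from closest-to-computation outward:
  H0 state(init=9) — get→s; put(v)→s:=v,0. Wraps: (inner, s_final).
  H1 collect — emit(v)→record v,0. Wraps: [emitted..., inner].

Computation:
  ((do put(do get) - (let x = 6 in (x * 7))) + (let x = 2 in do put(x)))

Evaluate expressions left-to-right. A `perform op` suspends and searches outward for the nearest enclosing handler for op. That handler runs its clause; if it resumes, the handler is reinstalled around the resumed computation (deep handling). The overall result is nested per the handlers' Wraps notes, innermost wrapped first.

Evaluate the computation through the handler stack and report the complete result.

Answer: [(-42, 2)]

Working:
get @ H0 ⇒ 9
put(9) @ H0 ⇒ s:=9
put(2) @ H0 ⇒ s:=2
H0 returns (-42, 2)
H1 returns [(-42, 2)]
= [(-42, 2)]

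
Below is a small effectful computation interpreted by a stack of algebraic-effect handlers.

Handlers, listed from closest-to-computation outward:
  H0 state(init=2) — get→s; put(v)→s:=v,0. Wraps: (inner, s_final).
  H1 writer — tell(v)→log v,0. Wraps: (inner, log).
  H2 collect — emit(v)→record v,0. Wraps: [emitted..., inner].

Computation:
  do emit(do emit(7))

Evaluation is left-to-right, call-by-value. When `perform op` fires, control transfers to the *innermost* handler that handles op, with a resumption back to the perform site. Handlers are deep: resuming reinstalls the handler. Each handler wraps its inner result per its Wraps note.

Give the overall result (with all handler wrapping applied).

Step-by-step:
emit(7) @ H2 ⇒ out+=7
emit(0) @ H2 ⇒ out+=0
H0 returns (0, 2)
H1 returns ((0, 2), ())
H2 returns [7, 0, ((0, 2), ())]
= [7, 0, ((0, 2), ())]

Answer: [7, 0, ((0, 2), ())]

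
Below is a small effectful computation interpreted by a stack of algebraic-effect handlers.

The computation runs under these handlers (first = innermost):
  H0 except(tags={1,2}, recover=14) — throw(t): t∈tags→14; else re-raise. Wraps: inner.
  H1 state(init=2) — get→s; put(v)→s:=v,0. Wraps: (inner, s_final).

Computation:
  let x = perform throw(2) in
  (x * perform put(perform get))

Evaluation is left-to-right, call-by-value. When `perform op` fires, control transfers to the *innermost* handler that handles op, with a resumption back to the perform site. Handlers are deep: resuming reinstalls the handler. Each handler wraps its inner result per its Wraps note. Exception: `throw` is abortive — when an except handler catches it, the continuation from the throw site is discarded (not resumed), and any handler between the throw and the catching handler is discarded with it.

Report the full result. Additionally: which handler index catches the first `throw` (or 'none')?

Working:
throw(2) @ H0 caught ⇒ 14
H1 returns (14, 2)
= (14, 2)

Answer: (14, 2) ; first throw caught by: H0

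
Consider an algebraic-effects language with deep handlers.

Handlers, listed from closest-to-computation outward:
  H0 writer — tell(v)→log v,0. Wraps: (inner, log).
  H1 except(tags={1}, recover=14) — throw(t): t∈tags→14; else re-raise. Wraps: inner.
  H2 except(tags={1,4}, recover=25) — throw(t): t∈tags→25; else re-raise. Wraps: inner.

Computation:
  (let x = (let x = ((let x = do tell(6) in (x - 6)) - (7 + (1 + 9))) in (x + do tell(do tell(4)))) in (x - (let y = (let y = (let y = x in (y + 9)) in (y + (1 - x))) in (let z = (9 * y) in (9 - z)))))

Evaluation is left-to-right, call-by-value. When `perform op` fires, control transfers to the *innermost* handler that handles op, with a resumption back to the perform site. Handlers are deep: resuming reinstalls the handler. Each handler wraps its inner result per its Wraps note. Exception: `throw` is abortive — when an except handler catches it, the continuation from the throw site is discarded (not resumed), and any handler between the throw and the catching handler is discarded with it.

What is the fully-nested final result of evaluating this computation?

Answer: (58, (6, 4, 0))

Evaluation trace:
tell(6) @ H0 ⇒ log+=6
tell(4) @ H0 ⇒ log+=4
tell(0) @ H0 ⇒ log+=0
H0 returns (58, (6, 4, 0))
H1 returns (58, (6, 4, 0))
H2 returns (58, (6, 4, 0))
= (58, (6, 4, 0))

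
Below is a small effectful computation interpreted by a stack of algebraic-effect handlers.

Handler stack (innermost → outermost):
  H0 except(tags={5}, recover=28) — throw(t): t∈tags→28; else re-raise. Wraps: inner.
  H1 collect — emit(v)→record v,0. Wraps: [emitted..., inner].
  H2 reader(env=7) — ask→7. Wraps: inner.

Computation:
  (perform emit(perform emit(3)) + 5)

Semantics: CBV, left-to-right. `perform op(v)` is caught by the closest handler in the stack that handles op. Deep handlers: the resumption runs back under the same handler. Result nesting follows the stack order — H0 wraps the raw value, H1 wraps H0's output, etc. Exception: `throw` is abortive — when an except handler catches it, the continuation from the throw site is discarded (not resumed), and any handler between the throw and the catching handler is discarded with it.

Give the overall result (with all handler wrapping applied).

Answer: [3, 0, 5]

Step-by-step:
emit(3) @ H1 ⇒ out+=3
emit(0) @ H1 ⇒ out+=0
H0 returns 5
H1 returns [3, 0, 5]
H2 returns [3, 0, 5]
= [3, 0, 5]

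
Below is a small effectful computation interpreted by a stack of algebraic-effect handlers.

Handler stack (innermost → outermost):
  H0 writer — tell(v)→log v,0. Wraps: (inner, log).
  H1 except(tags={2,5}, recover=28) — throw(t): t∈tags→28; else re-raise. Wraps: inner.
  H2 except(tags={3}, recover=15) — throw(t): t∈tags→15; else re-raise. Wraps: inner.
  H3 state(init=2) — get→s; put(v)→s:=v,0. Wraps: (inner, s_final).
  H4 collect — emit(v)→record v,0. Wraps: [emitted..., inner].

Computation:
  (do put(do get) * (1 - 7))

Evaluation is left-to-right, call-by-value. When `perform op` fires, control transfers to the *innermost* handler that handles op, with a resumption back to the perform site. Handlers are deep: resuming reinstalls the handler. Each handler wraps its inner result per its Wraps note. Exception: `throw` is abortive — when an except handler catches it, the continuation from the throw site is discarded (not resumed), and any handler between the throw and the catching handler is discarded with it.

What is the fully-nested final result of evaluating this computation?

Evaluation trace:
get @ H3 ⇒ 2
put(2) @ H3 ⇒ s:=2
H0 returns (0, ())
H1 returns (0, ())
H2 returns (0, ())
H3 returns ((0, ()), 2)
H4 returns [((0, ()), 2)]
= [((0, ()), 2)]

Answer: [((0, ()), 2)]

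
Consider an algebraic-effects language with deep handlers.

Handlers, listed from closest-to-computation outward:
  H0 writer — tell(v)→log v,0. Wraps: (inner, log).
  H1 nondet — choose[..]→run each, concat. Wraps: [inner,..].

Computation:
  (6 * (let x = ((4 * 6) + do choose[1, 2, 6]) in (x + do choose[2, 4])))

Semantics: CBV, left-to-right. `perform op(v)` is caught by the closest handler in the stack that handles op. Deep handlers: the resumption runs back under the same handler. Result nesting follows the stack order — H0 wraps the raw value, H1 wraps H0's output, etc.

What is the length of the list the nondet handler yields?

Answer: 6

Step-by-step:
choose[1, 2, 6] @ H1
  branch[0] choose=1:
    choose[2, 4] @ H1
      branch[0] choose=2:
        H0 returns (162, ())
        H1 returns [(162, ())]
      branch[1] choose=4:
        H0 returns (174, ())
        H1 returns [(174, ())]
  branch[1] choose=2:
    choose[2, 4] @ H1
      branch[0] choose=2:
        H0 returns (168, ())
        H1 returns [(168, ())]
      branch[1] choose=4:
        H0 returns (180, ())
        H1 returns [(180, ())]
  branch[2] choose=6:
    choose[2, 4] @ H1
      branch[0] choose=2:
        H0 returns (192, ())
        H1 returns [(192, ())]
      branch[1] choose=4:
        H0 returns (204, ())
        H1 returns [(204, ())]
= [(162, ()), (174, ()), (168, ()), (180, ()), (192, ()), (204, ())]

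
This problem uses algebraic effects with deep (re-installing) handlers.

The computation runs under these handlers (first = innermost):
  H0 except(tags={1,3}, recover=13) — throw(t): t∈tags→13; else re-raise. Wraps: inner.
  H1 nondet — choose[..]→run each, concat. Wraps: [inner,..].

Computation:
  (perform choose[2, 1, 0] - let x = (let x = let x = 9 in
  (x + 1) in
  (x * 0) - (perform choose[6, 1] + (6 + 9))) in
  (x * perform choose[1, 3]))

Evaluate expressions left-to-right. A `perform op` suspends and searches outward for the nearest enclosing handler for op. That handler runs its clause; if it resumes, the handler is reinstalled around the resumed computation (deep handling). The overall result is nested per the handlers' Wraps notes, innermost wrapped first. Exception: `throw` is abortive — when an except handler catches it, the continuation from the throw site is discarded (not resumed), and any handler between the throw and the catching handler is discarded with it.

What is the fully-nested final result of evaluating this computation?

Answer: [23, 65, 18, 50, 22, 64, 17, 49, 21, 63, 16, 48]

Step-by-step:
choose[2, 1, 0] @ H1
  branch[0] choose=2:
    choose[6, 1] @ H1
      branch[0] choose=6:
        choose[1, 3] @ H1
          branch[0] choose=1:
            H0 returns 23
            H1 returns [23]
          branch[1] choose=3:
            H0 returns 65
            H1 returns [65]
      branch[1] choose=1:
        choose[1, 3] @ H1
          branch[0] choose=1:
            H0 returns 18
            H1 returns [18]
          branch[1] choose=3:
            H0 returns 50
            H1 returns [50]
  branch[1] choose=1:
    choose[6, 1] @ H1
      branch[0] choose=6:
        choose[1, 3] @ H1
          branch[0] choose=1:
            H0 returns 22
            H1 returns [22]
          branch[1] choose=3:
            H0 returns 64
            H1 returns [64]
      branch[1] choose=1:
        choose[1, 3] @ H1
          branch[0] choose=1:
            H0 returns 17
            H1 returns [17]
          branch[1] choose=3:
            H0 returns 49
            H1 returns [49]
  branch[2] choose=0:
    choose[6, 1] @ H1
      branch[0] choose=6:
        choose[1, 3] @ H1
          branch[0] choose=1:
            H0 returns 21
            H1 returns [21]
          branch[1] choose=3:
            H0 returns 63
            H1 returns [63]
      branch[1] choose=1:
        choose[1, 3] @ H1
          branch[0] choose=1:
            H0 returns 16
            H1 returns [16]
          branch[1] choose=3:
            H0 returns 48
            H1 returns [48]
= [23, 65, 18, 50, 22, 64, 17, 49, 21, 63, 16, 48]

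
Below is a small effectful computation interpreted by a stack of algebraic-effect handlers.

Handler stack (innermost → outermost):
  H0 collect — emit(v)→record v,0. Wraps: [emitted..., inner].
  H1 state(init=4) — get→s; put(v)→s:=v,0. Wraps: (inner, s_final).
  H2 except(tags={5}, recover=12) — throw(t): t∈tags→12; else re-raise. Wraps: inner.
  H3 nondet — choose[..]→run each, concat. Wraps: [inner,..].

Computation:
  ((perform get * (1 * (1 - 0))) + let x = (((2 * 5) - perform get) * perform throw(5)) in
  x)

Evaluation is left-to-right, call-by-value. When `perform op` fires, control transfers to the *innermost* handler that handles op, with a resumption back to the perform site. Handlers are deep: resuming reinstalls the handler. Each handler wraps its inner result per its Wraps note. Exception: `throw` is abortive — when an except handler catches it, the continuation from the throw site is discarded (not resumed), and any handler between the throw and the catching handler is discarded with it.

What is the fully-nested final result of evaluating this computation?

Answer: [12]

Step-by-step:
get @ H1 ⇒ 4
get @ H1 ⇒ 4
throw(5) @ H2 caught ⇒ 12
H3 returns [12]
= [12]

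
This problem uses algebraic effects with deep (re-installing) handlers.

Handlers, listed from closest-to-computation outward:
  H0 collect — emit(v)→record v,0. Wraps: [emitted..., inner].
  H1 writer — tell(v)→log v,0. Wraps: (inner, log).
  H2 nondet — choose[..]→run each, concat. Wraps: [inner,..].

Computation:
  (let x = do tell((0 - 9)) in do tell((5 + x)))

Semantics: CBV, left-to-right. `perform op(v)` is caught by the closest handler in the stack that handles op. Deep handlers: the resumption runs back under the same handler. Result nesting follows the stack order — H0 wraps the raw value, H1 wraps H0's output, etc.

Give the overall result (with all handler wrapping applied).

Working:
tell(-9) @ H1 ⇒ log+=-9
tell(5) @ H1 ⇒ log+=5
H0 returns [0]
H1 returns ([0], (-9, 5))
H2 returns [([0], (-9, 5))]
= [([0], (-9, 5))]

Answer: [([0], (-9, 5))]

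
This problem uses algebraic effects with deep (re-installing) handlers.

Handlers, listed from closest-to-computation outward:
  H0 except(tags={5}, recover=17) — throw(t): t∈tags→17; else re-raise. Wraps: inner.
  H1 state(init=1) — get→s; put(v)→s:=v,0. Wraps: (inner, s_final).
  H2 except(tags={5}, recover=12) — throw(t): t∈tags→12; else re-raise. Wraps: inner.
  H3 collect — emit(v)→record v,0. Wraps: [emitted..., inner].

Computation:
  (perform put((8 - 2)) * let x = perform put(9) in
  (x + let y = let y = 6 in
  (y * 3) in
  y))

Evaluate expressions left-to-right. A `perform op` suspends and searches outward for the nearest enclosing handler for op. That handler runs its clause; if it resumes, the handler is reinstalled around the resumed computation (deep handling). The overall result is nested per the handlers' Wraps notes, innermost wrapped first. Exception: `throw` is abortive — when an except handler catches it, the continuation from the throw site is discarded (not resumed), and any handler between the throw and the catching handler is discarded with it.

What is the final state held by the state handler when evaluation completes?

Answer: 9

Evaluation trace:
put(6) @ H1 ⇒ s:=6
put(9) @ H1 ⇒ s:=9
H0 returns 0
H1 returns (0, 9)
H2 returns (0, 9)
H3 returns [(0, 9)]
= [(0, 9)]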